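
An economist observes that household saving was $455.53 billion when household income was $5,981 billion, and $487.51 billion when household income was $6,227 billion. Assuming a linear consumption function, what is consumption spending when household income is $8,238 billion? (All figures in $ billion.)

MPS = ΔS/ΔY = (487.51 − 455.53)/(6227 − 5981) = 31.98/246 = 0.13
MPC = 1 − MPS = 0.87
Autonomous saving = 455.53 − 0.13(5981) = -322, so a = 322
C = 322 + 0.87(8238) = 322 + 7167.06 = 7489.06

C = 7489.06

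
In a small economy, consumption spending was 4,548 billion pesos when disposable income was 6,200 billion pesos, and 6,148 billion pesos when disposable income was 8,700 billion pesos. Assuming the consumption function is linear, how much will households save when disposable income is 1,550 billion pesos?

MPC = (6148 − 4548)/(8700 − 6200) = 1600/2500 = 0.64
a = 4548 − 0.64(6200) = 4548 − 3968 = 580
C = 580 + 0.64(1550) = 1572
S = 1550 − 1572 = -22

S = -22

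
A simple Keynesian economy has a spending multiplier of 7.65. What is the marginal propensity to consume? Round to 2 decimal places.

MPC = 0.87

k = 1/(1 − MPC), so 1 − MPC = 1/k = 1/7.65 = 0.1307
MPC = 1 − 0.1307 = 0.87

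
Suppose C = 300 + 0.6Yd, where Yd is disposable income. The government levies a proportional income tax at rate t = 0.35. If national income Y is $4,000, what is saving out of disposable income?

Yd = (1 − 0.35)(4000) = 0.65(4000) = 2600
C = 300 + 0.6(2600) = 300 + 1560 = 1860
S = Yd − C = 2600 − 1860 = 740

S = 740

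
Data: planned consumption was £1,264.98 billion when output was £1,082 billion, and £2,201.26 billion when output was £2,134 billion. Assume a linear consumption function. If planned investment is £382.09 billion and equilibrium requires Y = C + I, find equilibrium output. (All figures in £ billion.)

MPC = (2201.26 − 1264.98)/(2134 − 1082) = 936.28/1052 = 0.89
a = 1264.98 − 0.89(1082) = 302
Equilibrium: Y = 302 + 0.89Y + 382.09
0.11Y = 684.09, so Y = 684.09/0.11 = 6219

Y = 6219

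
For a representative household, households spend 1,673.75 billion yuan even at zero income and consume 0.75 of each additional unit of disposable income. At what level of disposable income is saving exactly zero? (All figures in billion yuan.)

Y = 6695

At break-even, C = Y: 1673.75 + 0.75Y = Y
0.25Y = 1673.75, so Y = 1673.75/0.25 = 6695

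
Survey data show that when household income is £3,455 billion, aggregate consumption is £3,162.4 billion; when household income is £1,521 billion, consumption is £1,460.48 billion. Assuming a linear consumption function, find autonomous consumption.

a = 122

MPC = ΔC/ΔY = (3162.4 − 1460.48)/(3455 − 1521) = 1701.92/1934 = 0.88
a = C − MPC·Y = 1460.48 − 0.88(1521) = 1460.48 − 1338.48 = 122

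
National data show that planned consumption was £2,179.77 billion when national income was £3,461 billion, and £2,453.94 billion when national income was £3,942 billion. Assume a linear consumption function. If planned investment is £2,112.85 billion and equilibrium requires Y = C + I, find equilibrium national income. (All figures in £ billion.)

MPC = (2453.94 − 2179.77)/(3942 − 3461) = 274.17/481 = 0.57
a = 2179.77 − 0.57(3461) = 207
Equilibrium: Y = 207 + 0.57Y + 2112.85
0.43Y = 2319.85, so Y = 2319.85/0.43 = 5395

Y = 5395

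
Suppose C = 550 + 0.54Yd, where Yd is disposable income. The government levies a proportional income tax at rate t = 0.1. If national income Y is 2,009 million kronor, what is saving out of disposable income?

Yd = (1 − 0.1)(2009) = 0.9(2009) = 1808.1
C = 550 + 0.54(1808.1) = 550 + 976.374 = 1526.374
S = Yd − C = 1808.1 − 1526.374 = 281.726

S = 281.726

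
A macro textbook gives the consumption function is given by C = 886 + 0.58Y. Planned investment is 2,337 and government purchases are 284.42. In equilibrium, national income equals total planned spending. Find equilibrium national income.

Y = C + I + G = 886 + 0.58Y + 2337 + 284.42
Y − 0.58Y = 3507.42
0.42Y = 3507.42, so Y = 3507.42/0.42 = 8351

Y = 8351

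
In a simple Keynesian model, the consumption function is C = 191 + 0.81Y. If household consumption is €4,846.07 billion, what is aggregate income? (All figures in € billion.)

191 + 0.81Y = 4846.07
0.81Y = 4655.07, so Y = 4655.07/0.81 = 5747

Y = 5747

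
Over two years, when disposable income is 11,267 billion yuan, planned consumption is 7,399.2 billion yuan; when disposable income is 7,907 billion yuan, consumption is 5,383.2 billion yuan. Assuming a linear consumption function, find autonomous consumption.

a = 639

MPC = ΔC/ΔY = (7399.2 − 5383.2)/(11267 − 7907) = 2016/3360 = 0.6
a = C − MPC·Y = 5383.2 − 0.6(7907) = 5383.2 − 4744.2 = 639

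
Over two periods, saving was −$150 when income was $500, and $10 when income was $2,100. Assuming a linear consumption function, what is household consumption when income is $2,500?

C = 2450

MPS = ΔS/ΔY = (10 − (-150))/(2100 − 500) = 160/1600 = 0.1
MPC = 1 − MPS = 0.9
Autonomous saving = -150 − 0.1(500) = -200, so a = 200
C = 200 + 0.9(2500) = 200 + 2250 = 2450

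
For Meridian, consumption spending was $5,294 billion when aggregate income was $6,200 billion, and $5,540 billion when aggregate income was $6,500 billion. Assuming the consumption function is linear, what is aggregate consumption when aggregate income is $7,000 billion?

MPC = (5540 − 5294)/(6500 − 6200) = 246/300 = 0.82
a = 5294 − 0.82(6200) = 5294 − 5084 = 210
C = 210 + 0.82(7000) = 210 + 5740 = 5950

C = 5950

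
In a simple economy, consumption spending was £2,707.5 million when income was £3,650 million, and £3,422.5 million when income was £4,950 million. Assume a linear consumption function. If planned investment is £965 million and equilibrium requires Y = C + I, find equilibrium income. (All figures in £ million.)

Y = 3700

MPC = (3422.5 − 2707.5)/(4950 − 3650) = 715/1300 = 0.55
a = 2707.5 − 0.55(3650) = 700
Equilibrium: Y = 700 + 0.55Y + 965
0.45Y = 1665, so Y = 1665/0.45 = 3700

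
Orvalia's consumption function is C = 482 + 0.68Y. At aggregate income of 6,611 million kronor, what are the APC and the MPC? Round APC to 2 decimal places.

APC = 0.75; MPC = 0.68

MPC = 0.68 (the slope of the consumption function)
C = 482 + 0.68(6611) = 4977.48, so APC = 4977.48/6611 = 0.75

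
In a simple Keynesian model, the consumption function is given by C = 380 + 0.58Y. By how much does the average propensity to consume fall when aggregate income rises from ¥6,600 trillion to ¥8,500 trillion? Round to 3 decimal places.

ΔAPC = 0.013

At Y = 6600: C = 380 + 0.58(6600) = 4208, APC = 4208/6600 = 0.6376
At Y = 8500: C = 5310, APC = 5310/8500 = 0.6247
Fall in APC = 0.6376 − 0.6247 = 0.0129 ≈ 0.013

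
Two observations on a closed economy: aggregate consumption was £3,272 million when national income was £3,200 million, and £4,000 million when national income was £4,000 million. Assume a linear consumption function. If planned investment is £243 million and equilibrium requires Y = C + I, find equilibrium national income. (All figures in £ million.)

Y = 6700

MPC = (4000 − 3272)/(4000 − 3200) = 728/800 = 0.91
a = 3272 − 0.91(3200) = 360
Equilibrium: Y = 360 + 0.91Y + 243
0.09Y = 603, so Y = 603/0.09 = 6700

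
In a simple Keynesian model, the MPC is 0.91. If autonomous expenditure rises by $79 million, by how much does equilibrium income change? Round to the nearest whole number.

The multiplier is 1/(1 − MPC) = 1/0.09.
ΔY = 79/0.09 = 877.78 ≈ 878

ΔY ≈ 878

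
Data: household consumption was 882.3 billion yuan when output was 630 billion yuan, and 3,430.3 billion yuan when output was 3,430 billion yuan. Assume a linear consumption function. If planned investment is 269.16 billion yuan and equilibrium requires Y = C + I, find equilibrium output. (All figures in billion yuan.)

Y = 6424

MPC = (3430.3 − 882.3)/(3430 − 630) = 2548/2800 = 0.91
a = 882.3 − 0.91(630) = 309
Equilibrium: Y = 309 + 0.91Y + 269.16
0.09Y = 578.16, so Y = 578.16/0.09 = 6424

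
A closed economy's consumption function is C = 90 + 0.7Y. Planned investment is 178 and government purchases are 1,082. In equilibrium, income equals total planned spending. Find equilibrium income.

Y = C + I + G = 90 + 0.7Y + 178 + 1082
Y − 0.7Y = 1350
0.3Y = 1350, so Y = 1350/0.3 = 4500

Y = 4500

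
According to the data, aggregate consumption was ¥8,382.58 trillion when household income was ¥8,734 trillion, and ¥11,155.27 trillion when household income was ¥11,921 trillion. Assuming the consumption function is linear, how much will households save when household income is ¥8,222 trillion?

S = 284.86

MPC = (11155.27 − 8382.58)/(11921 − 8734) = 2772.69/3187 = 0.87
a = 8382.58 − 0.87(8734) = 8382.58 − 7598.58 = 784
C = 784 + 0.87(8222) = 7937.14
S = 8222 − 7937.14 = 284.86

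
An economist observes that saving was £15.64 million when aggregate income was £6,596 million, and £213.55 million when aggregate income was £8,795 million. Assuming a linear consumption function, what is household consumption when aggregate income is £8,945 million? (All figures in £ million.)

MPS = ΔS/ΔY = (213.55 − 15.64)/(8795 − 6596) = 197.91/2199 = 0.09
MPC = 1 − MPS = 0.91
Autonomous saving = 15.64 − 0.09(6596) = -578, so a = 578
C = 578 + 0.91(8945) = 578 + 8139.95 = 8717.95

C = 8717.95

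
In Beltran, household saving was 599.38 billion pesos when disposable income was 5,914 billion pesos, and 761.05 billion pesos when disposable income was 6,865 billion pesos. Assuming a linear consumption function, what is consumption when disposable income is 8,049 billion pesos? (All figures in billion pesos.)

MPS = ΔS/ΔY = (761.05 − 599.38)/(6865 − 5914) = 161.67/951 = 0.17
MPC = 1 − MPS = 0.83
Autonomous saving = 599.38 − 0.17(5914) = -406, so a = 406
C = 406 + 0.83(8049) = 406 + 6680.67 = 7086.67

C = 7086.67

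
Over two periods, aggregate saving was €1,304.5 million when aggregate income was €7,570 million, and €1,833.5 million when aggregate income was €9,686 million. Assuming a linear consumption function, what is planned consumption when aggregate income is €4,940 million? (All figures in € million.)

C = 4293

MPS = ΔS/ΔY = (1833.5 − 1304.5)/(9686 − 7570) = 529/2116 = 0.25
MPC = 1 − MPS = 0.75
Autonomous saving = 1304.5 − 0.25(7570) = -588, so a = 588
C = 588 + 0.75(4940) = 588 + 3705 = 4293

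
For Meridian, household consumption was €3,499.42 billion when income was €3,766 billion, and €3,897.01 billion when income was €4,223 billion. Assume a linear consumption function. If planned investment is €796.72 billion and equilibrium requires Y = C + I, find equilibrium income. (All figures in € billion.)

MPC = (3897.01 − 3499.42)/(4223 − 3766) = 397.59/457 = 0.87
a = 3499.42 − 0.87(3766) = 223
Equilibrium: Y = 223 + 0.87Y + 796.72
0.13Y = 1019.72, so Y = 1019.72/0.13 = 7844

Y = 7844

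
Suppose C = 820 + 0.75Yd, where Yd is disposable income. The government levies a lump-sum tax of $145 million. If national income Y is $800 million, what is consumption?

Yd = Y − T = 800 − 145 = 655
C = 820 + 0.75(655) = 820 + 491.25 = 1311.25

C = 1311.25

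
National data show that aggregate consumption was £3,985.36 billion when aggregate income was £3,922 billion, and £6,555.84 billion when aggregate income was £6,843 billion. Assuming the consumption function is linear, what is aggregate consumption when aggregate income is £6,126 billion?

MPC = (6555.84 − 3985.36)/(6843 − 3922) = 2570.48/2921 = 0.88
a = 3985.36 − 0.88(3922) = 3985.36 − 3451.36 = 534
C = 534 + 0.88(6126) = 534 + 5390.88 = 5924.88

C = 5924.88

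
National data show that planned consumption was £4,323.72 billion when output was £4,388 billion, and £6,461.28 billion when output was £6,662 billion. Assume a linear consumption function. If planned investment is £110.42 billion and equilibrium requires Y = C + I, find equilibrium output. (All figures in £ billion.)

Y = 5157

MPC = (6461.28 − 4323.72)/(6662 − 4388) = 2137.56/2274 = 0.94
a = 4323.72 − 0.94(4388) = 199
Equilibrium: Y = 199 + 0.94Y + 110.42
0.06Y = 309.42, so Y = 309.42/0.06 = 5157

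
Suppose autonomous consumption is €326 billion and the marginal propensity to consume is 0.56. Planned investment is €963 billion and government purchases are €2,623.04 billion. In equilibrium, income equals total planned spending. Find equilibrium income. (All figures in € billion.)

Y = C + I + G = 326 + 0.56Y + 963 + 2623.04
Y − 0.56Y = 3912.04
0.44Y = 3912.04, so Y = 3912.04/0.44 = 8891

Y = 8891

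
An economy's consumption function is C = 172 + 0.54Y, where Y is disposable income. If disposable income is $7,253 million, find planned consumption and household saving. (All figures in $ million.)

C = 172 + 0.54(7253) = 172 + 3916.62 = 4088.62
S = Y − C = 7253 − 4088.62 = 3164.38

C = 4088.62; S = 3164.38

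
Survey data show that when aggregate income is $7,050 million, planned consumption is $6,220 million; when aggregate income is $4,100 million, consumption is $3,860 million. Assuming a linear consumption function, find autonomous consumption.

MPC = ΔC/ΔY = (6220 − 3860)/(7050 − 4100) = 2360/2950 = 0.8
a = C − MPC·Y = 3860 − 0.8(4100) = 3860 − 3280 = 580

a = 580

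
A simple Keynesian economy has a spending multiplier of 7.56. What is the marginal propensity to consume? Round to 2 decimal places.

MPC = 0.87

k = 1/(1 − MPC), so 1 − MPC = 1/k = 1/7.56 = 0.1323
MPC = 1 − 0.1323 = 0.87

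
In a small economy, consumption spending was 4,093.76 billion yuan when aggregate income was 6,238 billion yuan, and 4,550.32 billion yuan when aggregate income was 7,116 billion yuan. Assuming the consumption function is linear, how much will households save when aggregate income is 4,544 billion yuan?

S = 1331.12

MPC = (4550.32 − 4093.76)/(7116 − 6238) = 456.56/878 = 0.52
a = 4093.76 − 0.52(6238) = 4093.76 − 3243.76 = 850
C = 850 + 0.52(4544) = 3212.88
S = 4544 − 3212.88 = 1331.12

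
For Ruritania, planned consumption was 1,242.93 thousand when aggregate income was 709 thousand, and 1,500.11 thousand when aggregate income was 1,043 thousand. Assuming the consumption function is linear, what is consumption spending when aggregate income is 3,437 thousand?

MPC = (1500.11 − 1242.93)/(1043 − 709) = 257.18/334 = 0.77
a = 1242.93 − 0.77(709) = 1242.93 − 545.93 = 697
C = 697 + 0.77(3437) = 697 + 2646.49 = 3343.49

C = 3343.49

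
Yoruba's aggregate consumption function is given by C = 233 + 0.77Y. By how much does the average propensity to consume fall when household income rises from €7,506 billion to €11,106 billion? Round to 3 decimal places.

At Y = 7506: C = 233 + 0.77(7506) = 6012.62, APC = 6012.62/7506 = 0.8010
At Y = 11106: C = 8784.62, APC = 8784.62/11106 = 0.7910
Fall in APC = 0.8010 − 0.7910 = 0.010

ΔAPC = 0.010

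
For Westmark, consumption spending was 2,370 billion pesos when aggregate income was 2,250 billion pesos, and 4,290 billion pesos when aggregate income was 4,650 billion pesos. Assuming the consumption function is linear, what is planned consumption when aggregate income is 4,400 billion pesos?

MPC = (4290 − 2370)/(4650 − 2250) = 1920/2400 = 0.8
a = 2370 − 0.8(2250) = 2370 − 1800 = 570
C = 570 + 0.8(4400) = 570 + 3520 = 4090

C = 4090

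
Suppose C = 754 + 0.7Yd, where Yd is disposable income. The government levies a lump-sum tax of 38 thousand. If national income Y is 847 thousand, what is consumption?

C = 1320.3

Yd = Y − T = 847 − 38 = 809
C = 754 + 0.7(809) = 754 + 566.3 = 1320.3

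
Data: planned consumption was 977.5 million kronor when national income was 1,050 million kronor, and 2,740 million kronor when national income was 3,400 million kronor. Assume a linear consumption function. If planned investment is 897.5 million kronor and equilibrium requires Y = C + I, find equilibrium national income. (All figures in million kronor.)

MPC = (2740 − 977.5)/(3400 − 1050) = 1762.5/2350 = 0.75
a = 977.5 − 0.75(1050) = 190
Equilibrium: Y = 190 + 0.75Y + 897.5
0.25Y = 1087.5, so Y = 1087.5/0.25 = 4350

Y = 4350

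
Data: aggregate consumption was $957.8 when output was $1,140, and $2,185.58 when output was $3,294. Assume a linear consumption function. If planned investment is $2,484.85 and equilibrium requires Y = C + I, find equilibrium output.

MPC = (2185.58 − 957.8)/(3294 − 1140) = 1227.78/2154 = 0.57
a = 957.8 − 0.57(1140) = 308
Equilibrium: Y = 308 + 0.57Y + 2484.85
0.43Y = 2792.85, so Y = 2792.85/0.43 = 6495

Y = 6495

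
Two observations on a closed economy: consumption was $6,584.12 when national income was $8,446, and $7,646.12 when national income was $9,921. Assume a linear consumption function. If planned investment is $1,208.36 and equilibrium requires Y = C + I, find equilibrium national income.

Y = 6112

MPC = (7646.12 − 6584.12)/(9921 − 8446) = 1062/1475 = 0.72
a = 6584.12 − 0.72(8446) = 503
Equilibrium: Y = 503 + 0.72Y + 1208.36
0.28Y = 1711.36, so Y = 1711.36/0.28 = 6112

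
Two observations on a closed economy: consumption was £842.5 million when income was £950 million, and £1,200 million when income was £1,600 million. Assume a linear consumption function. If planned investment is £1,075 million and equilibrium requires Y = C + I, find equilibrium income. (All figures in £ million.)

MPC = (1200 − 842.5)/(1600 − 950) = 357.5/650 = 0.55
a = 842.5 − 0.55(950) = 320
Equilibrium: Y = 320 + 0.55Y + 1075
0.45Y = 1395, so Y = 1395/0.45 = 3100

Y = 3100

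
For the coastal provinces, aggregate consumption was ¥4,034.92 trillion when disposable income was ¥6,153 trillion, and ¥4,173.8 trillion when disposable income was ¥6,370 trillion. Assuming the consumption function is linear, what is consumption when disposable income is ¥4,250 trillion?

MPC = (4173.8 − 4034.92)/(6370 − 6153) = 138.88/217 = 0.64
a = 4034.92 − 0.64(6153) = 4034.92 − 3937.92 = 97
C = 97 + 0.64(4250) = 97 + 2720 = 2817

C = 2817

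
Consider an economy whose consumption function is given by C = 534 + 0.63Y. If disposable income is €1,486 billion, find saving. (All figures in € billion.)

C = 534 + 0.63(1486) = 534 + 936.18 = 1470.18
S = Y − C = 1486 − 1470.18 = 15.82

S = 15.82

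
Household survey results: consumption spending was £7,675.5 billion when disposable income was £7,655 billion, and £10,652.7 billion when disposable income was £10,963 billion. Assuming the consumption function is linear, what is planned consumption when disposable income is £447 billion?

MPC = (10652.7 − 7675.5)/(10963 − 7655) = 2977.2/3308 = 0.9
a = 7675.5 − 0.9(7655) = 7675.5 − 6889.5 = 786
C = 786 + 0.9(447) = 786 + 402.3 = 1188.3

C = 1188.3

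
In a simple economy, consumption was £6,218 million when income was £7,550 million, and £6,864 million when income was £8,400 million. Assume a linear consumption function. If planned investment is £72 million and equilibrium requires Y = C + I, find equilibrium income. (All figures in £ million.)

MPC = (6864 − 6218)/(8400 − 7550) = 646/850 = 0.76
a = 6218 − 0.76(7550) = 480
Equilibrium: Y = 480 + 0.76Y + 72
0.24Y = 552, so Y = 552/0.24 = 2300

Y = 2300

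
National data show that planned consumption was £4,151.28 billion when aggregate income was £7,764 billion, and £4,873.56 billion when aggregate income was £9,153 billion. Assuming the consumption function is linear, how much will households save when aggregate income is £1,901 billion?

S = 798.48

MPC = (4873.56 − 4151.28)/(9153 − 7764) = 722.28/1389 = 0.52
a = 4151.28 − 0.52(7764) = 4151.28 − 4037.28 = 114
C = 114 + 0.52(1901) = 1102.52
S = 1901 − 1102.52 = 798.48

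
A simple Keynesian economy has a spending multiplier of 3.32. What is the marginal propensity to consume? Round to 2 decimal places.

MPC = 0.70

k = 1/(1 − MPC), so 1 − MPC = 1/k = 1/3.32 = 0.3012
MPC = 1 − 0.3012 = 0.70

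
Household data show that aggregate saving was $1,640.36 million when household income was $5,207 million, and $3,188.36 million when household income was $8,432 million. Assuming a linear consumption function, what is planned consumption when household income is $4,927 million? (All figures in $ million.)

MPS = ΔS/ΔY = (3188.36 − 1640.36)/(8432 − 5207) = 1548/3225 = 0.48
MPC = 1 − MPS = 0.52
Autonomous saving = 1640.36 − 0.48(5207) = -859, so a = 859
C = 859 + 0.52(4927) = 859 + 2562.04 = 3421.04

C = 3421.04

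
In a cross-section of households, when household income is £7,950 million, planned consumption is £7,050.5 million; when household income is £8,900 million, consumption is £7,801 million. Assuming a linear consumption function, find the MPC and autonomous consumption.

MPC = 0.79; a = 770

MPC = ΔC/ΔY = (7801 − 7050.5)/(8900 − 7950) = 750.5/950 = 0.79
a = C − MPC·Y = 7050.5 − 0.79(7950) = 7050.5 − 6280.5 = 770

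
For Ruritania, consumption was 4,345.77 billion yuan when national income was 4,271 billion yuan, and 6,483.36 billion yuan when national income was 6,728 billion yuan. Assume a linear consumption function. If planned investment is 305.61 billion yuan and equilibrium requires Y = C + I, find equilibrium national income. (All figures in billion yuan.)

MPC = (6483.36 − 4345.77)/(6728 − 4271) = 2137.59/2457 = 0.87
a = 4345.77 − 0.87(4271) = 630
Equilibrium: Y = 630 + 0.87Y + 305.61
0.13Y = 935.61, so Y = 935.61/0.13 = 7197

Y = 7197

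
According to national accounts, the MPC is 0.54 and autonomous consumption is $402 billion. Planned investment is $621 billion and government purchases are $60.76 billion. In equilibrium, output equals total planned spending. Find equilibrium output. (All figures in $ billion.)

Y = 2356

Y = C + I + G = 402 + 0.54Y + 621 + 60.76
Y − 0.54Y = 1083.76
0.46Y = 1083.76, so Y = 1083.76/0.46 = 2356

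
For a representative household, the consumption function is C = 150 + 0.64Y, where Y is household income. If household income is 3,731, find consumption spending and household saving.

C = 150 + 0.64(3731) = 150 + 2387.84 = 2537.84
S = Y − C = 3731 − 2537.84 = 1193.16

C = 2537.84; S = 1193.16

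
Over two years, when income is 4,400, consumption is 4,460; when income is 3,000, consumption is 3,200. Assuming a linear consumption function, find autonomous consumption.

MPC = ΔC/ΔY = (4460 − 3200)/(4400 − 3000) = 1260/1400 = 0.9
a = C − MPC·Y = 3200 − 0.9(3000) = 3200 − 2700 = 500

a = 500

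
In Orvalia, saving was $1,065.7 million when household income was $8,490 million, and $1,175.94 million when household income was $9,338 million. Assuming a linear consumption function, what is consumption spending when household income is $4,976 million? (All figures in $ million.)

MPS = ΔS/ΔY = (1175.94 − 1065.7)/(9338 − 8490) = 110.24/848 = 0.13
MPC = 1 − MPS = 0.87
Autonomous saving = 1065.7 − 0.13(8490) = -38, so a = 38
C = 38 + 0.87(4976) = 38 + 4329.12 = 4367.12

C = 4367.12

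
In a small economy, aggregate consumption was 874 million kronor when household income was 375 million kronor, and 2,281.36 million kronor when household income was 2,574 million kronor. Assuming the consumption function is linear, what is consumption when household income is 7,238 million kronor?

C = 5266.32

MPC = (2281.36 − 874)/(2574 − 375) = 1407.36/2199 = 0.64
a = 874 − 0.64(375) = 874 − 240 = 634
C = 634 + 0.64(7238) = 634 + 4632.32 = 5266.32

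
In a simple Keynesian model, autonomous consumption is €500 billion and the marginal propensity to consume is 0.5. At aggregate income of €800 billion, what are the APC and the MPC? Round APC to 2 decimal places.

MPC = 0.5 (the slope of the consumption function)
C = 500 + 0.5(800) = 900, so APC = 900/800 = 1.13

APC = 1.13; MPC = 0.5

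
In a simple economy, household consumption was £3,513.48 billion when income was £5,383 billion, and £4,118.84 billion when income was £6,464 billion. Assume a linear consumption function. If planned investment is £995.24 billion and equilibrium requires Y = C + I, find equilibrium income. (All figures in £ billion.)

Y = 3396

MPC = (4118.84 − 3513.48)/(6464 − 5383) = 605.36/1081 = 0.56
a = 3513.48 − 0.56(5383) = 499
Equilibrium: Y = 499 + 0.56Y + 995.24
0.44Y = 1494.24, so Y = 1494.24/0.44 = 3396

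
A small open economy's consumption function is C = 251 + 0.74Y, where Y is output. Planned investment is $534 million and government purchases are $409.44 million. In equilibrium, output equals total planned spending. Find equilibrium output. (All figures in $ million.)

Y = C + I + G = 251 + 0.74Y + 534 + 409.44
Y − 0.74Y = 1194.44
0.26Y = 1194.44, so Y = 1194.44/0.26 = 4594

Y = 4594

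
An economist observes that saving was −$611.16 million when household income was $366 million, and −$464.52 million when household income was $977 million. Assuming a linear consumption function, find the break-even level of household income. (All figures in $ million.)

Y = 2912.5

MPS = ΔS/ΔY = (-464.52 − (-611.16))/(977 − 366) = 146.64/611 = 0.24
MPC = 1 − MPS = 0.76
From S(366) = -611.16: −a + 0.24(366) = -611.16, so a = 87.84 − (-611.16) = 699
Break-even (S = 0): Y = a/MPS = 699/0.24 = 2912.5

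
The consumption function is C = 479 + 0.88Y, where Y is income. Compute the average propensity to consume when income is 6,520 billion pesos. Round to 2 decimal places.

C = 479 + 0.88(6520) = 6216.6
APC = C/Y = 6216.6/6520 = 0.95

APC = 0.95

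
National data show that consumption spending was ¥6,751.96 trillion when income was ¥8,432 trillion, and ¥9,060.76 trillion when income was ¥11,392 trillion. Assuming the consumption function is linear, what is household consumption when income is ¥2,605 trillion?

C = 2206.9

MPC = (9060.76 − 6751.96)/(11392 − 8432) = 2308.8/2960 = 0.78
a = 6751.96 − 0.78(8432) = 6751.96 − 6576.96 = 175
C = 175 + 0.78(2605) = 175 + 2031.9 = 2206.9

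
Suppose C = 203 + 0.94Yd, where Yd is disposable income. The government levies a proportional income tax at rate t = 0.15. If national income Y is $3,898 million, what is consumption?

Yd = (1 − 0.15)(3898) = 0.85(3898) = 3313.3
C = 203 + 0.94(3313.3) = 203 + 3114.502 = 3317.502

C = 3317.502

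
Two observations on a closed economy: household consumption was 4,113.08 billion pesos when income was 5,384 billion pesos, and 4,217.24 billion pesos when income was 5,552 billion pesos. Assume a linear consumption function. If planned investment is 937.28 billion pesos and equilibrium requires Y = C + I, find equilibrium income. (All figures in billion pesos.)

Y = 4506

MPC = (4217.24 − 4113.08)/(5552 − 5384) = 104.16/168 = 0.62
a = 4113.08 − 0.62(5384) = 775
Equilibrium: Y = 775 + 0.62Y + 937.28
0.38Y = 1712.28, so Y = 1712.28/0.38 = 4506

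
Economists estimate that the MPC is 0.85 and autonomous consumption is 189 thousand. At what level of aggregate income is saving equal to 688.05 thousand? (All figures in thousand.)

S = Y − C = -189 + 0.15Y
-189 + 0.15Y = 688.05, so 0.15Y = 877.05 and Y = 5847

Y = 5847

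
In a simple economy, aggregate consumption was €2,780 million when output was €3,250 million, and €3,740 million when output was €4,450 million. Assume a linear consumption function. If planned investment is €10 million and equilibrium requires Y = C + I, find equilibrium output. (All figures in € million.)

Y = 950

MPC = (3740 − 2780)/(4450 − 3250) = 960/1200 = 0.8
a = 2780 − 0.8(3250) = 180
Equilibrium: Y = 180 + 0.8Y + 10
0.2Y = 190, so Y = 190/0.2 = 950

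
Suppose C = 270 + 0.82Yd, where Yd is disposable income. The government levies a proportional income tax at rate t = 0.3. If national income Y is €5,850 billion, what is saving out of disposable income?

S = 467.1

Yd = (1 − 0.3)(5850) = 0.7(5850) = 4095
C = 270 + 0.82(4095) = 270 + 3357.9 = 3627.9
S = Yd − C = 4095 − 3627.9 = 467.1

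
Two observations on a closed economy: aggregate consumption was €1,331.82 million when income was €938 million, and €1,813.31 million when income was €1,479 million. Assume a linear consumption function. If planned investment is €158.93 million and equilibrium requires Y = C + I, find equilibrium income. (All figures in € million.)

MPC = (1813.31 − 1331.82)/(1479 − 938) = 481.49/541 = 0.89
a = 1331.82 − 0.89(938) = 497
Equilibrium: Y = 497 + 0.89Y + 158.93
0.11Y = 655.93, so Y = 655.93/0.11 = 5963

Y = 5963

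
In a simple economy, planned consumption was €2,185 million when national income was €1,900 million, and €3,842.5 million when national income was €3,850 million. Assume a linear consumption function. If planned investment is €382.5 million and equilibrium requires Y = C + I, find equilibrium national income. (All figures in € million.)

Y = 6350

MPC = (3842.5 − 2185)/(3850 − 1900) = 1657.5/1950 = 0.85
a = 2185 − 0.85(1900) = 570
Equilibrium: Y = 570 + 0.85Y + 382.5
0.15Y = 952.5, so Y = 952.5/0.15 = 6350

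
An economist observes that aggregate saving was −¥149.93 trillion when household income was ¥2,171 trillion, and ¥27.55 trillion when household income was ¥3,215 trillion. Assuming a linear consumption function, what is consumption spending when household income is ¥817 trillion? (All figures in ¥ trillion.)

MPS = ΔS/ΔY = (27.55 − (-149.93))/(3215 − 2171) = 177.48/1044 = 0.17
MPC = 1 − MPS = 0.83
Autonomous saving = -149.93 − 0.17(2171) = -519, so a = 519
C = 519 + 0.83(817) = 519 + 678.11 = 1197.11

C = 1197.11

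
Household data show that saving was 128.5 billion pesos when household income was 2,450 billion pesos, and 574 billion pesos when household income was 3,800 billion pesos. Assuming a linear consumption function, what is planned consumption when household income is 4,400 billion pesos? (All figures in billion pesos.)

C = 3628

MPS = ΔS/ΔY = (574 − 128.5)/(3800 − 2450) = 445.5/1350 = 0.33
MPC = 1 − MPS = 0.67
Autonomous saving = 128.5 − 0.33(2450) = -680, so a = 680
C = 680 + 0.67(4400) = 680 + 2948 = 3628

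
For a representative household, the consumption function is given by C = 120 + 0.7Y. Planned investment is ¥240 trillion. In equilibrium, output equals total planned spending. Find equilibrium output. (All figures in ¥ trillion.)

Y = C + I = 120 + 0.7Y + 240
Y − 0.7Y = 360
0.3Y = 360, so Y = 360/0.3 = 1200

Y = 1200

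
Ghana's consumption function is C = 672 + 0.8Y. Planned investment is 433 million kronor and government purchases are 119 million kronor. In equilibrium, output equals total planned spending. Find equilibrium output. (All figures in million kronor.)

Y = C + I + G = 672 + 0.8Y + 433 + 119
Y − 0.8Y = 1224
0.2Y = 1224, so Y = 1224/0.2 = 6120

Y = 6120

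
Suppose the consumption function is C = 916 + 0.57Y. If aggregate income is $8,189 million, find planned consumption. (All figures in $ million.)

C = 916 + 0.57(8189) = 916 + 4667.73 = 5583.73

C = 5583.73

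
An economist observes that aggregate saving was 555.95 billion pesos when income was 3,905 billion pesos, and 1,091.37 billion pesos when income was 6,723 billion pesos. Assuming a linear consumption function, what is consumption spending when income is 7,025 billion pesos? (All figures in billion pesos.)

MPS = ΔS/ΔY = (1091.37 − 555.95)/(6723 − 3905) = 535.42/2818 = 0.19
MPC = 1 − MPS = 0.81
Autonomous saving = 555.95 − 0.19(3905) = -186, so a = 186
C = 186 + 0.81(7025) = 186 + 5690.25 = 5876.25

C = 5876.25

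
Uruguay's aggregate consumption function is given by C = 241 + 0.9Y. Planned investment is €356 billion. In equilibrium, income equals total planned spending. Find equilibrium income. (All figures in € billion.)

Y = C + I = 241 + 0.9Y + 356
Y − 0.9Y = 597
0.1Y = 597, so Y = 597/0.1 = 5970

Y = 5970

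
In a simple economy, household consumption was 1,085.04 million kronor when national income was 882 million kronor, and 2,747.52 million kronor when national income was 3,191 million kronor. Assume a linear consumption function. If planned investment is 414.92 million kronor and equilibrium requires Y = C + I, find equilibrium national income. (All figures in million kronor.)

Y = 3089

MPC = (2747.52 − 1085.04)/(3191 − 882) = 1662.48/2309 = 0.72
a = 1085.04 − 0.72(882) = 450
Equilibrium: Y = 450 + 0.72Y + 414.92
0.28Y = 864.92, so Y = 864.92/0.28 = 3089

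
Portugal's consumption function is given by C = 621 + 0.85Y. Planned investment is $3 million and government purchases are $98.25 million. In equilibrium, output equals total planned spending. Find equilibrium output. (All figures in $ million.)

Y = 4815

Y = C + I + G = 621 + 0.85Y + 3 + 98.25
Y − 0.85Y = 722.25
0.15Y = 722.25, so Y = 722.25/0.15 = 4815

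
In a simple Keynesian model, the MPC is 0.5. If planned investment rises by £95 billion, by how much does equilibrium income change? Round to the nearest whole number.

The multiplier is 1/(1 − MPC) = 1/0.5.
ΔY = 95/0.5 = 190.00 ≈ 190

ΔY ≈ 190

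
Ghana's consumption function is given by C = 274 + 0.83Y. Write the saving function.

S = Y − C = Y − (274 + 0.83Y) = -274 + (1 − 0.83)Y

S = -274 + 0.17Y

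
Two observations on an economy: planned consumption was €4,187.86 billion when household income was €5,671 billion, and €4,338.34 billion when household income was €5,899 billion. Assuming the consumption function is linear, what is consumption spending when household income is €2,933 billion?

C = 2380.78

MPC = (4338.34 − 4187.86)/(5899 − 5671) = 150.48/228 = 0.66
a = 4187.86 − 0.66(5671) = 4187.86 − 3742.86 = 445
C = 445 + 0.66(2933) = 445 + 1935.78 = 2380.78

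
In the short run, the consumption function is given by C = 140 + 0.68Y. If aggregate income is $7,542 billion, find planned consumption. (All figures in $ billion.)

C = 5268.56

C = 140 + 0.68(7542) = 140 + 5128.56 = 5268.56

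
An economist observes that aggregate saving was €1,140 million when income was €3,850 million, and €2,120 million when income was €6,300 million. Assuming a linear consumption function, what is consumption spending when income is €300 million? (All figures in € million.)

C = 580

MPS = ΔS/ΔY = (2120 − 1140)/(6300 − 3850) = 980/2450 = 0.4
MPC = 1 − MPS = 0.6
Autonomous saving = 1140 − 0.4(3850) = -400, so a = 400
C = 400 + 0.6(300) = 400 + 180 = 580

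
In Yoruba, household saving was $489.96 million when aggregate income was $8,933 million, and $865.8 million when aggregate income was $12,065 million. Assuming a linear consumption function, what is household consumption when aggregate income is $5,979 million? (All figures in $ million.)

MPS = ΔS/ΔY = (865.8 − 489.96)/(12065 − 8933) = 375.84/3132 = 0.12
MPC = 1 − MPS = 0.88
Autonomous saving = 489.96 − 0.12(8933) = -582, so a = 582
C = 582 + 0.88(5979) = 582 + 5261.52 = 5843.52

C = 5843.52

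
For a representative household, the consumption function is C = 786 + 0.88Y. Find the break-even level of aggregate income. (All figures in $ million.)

Y = 6550

At break-even, C = Y: 786 + 0.88Y = Y
0.12Y = 786, so Y = 786/0.12 = 6550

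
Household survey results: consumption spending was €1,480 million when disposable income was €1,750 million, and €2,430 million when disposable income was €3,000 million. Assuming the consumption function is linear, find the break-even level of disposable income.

Y = 625

MPC = (2430 − 1480)/(3000 − 1750) = 950/1250 = 0.76
a = 1480 − 0.76(1750) = 1480 − 1330 = 150
Break-even: Y = a/(1−MPC) = 150/0.24 = 625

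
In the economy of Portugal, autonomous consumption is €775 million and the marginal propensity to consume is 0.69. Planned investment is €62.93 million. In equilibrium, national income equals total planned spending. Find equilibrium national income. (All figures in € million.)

Y = C + I = 775 + 0.69Y + 62.93
Y − 0.69Y = 837.93
0.31Y = 837.93, so Y = 837.93/0.31 = 2703

Y = 2703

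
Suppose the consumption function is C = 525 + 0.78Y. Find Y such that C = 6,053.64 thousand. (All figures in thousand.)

Y = 7088

525 + 0.78Y = 6053.64
0.78Y = 5528.64, so Y = 5528.64/0.78 = 7088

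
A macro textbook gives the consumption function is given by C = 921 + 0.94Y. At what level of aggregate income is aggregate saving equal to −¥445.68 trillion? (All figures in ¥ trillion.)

Y = 7922

S = Y − C = -921 + 0.06Y
-921 + 0.06Y = -445.68, so 0.06Y = 475.32 and Y = 7922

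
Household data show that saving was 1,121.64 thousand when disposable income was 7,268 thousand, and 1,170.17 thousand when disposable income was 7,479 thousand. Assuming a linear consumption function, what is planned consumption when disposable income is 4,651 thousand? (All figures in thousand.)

MPS = ΔS/ΔY = (1170.17 − 1121.64)/(7479 − 7268) = 48.53/211 = 0.23
MPC = 1 − MPS = 0.77
Autonomous saving = 1121.64 − 0.23(7268) = -550, so a = 550
C = 550 + 0.77(4651) = 550 + 3581.27 = 4131.27

C = 4131.27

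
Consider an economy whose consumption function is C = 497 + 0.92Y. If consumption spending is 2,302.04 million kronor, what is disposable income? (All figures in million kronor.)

497 + 0.92Y = 2302.04
0.92Y = 1805.04, so Y = 1805.04/0.92 = 1962

Y = 1962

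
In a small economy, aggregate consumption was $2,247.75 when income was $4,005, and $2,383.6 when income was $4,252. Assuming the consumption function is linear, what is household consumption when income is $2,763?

MPC = (2383.6 − 2247.75)/(4252 − 4005) = 135.85/247 = 0.55
a = 2247.75 − 0.55(4005) = 2247.75 − 2202.75 = 45
C = 45 + 0.55(2763) = 45 + 1519.65 = 1564.65

C = 1564.65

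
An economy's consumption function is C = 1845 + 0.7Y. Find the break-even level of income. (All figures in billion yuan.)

Y = 6150

At break-even, C = Y: 1845 + 0.7Y = Y
0.3Y = 1845, so Y = 1845/0.3 = 6150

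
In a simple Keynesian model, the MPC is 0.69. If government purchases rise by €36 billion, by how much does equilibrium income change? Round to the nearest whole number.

ΔY ≈ 116

The multiplier is 1/(1 − MPC) = 1/0.31.
ΔY = 36/0.31 = 116.13 ≈ 116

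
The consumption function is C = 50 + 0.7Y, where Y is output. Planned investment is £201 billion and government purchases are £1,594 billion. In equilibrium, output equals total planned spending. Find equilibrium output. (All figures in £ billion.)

Y = 6150

Y = C + I + G = 50 + 0.7Y + 201 + 1594
Y − 0.7Y = 1845
0.3Y = 1845, so Y = 1845/0.3 = 6150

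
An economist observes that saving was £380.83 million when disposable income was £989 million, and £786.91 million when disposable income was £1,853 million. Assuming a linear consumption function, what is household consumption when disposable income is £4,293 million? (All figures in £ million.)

C = 2359.29

MPS = ΔS/ΔY = (786.91 − 380.83)/(1853 − 989) = 406.08/864 = 0.47
MPC = 1 − MPS = 0.53
Autonomous saving = 380.83 − 0.47(989) = -84, so a = 84
C = 84 + 0.53(4293) = 84 + 2275.29 = 2359.29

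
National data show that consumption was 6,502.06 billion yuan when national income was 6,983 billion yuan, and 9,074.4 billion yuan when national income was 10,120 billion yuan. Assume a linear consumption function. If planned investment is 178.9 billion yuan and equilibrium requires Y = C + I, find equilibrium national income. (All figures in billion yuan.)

MPC = (9074.4 − 6502.06)/(10120 − 6983) = 2572.34/3137 = 0.82
a = 6502.06 − 0.82(6983) = 776
Equilibrium: Y = 776 + 0.82Y + 178.9
0.18Y = 954.9, so Y = 954.9/0.18 = 5305

Y = 5305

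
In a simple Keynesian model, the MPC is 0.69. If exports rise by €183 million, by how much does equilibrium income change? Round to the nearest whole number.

ΔY ≈ 590

The multiplier is 1/(1 − MPC) = 1/0.31.
ΔY = 183/0.31 = 590.32 ≈ 590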